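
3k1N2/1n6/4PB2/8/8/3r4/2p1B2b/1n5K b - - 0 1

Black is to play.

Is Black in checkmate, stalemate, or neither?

Black to move; black king on d8.
In check: yes, from the white bishop on f6.
Legal moves for Black: Ke8, Kc8, Kc7.
Black is in check but has 3 legal moves → neither.

neither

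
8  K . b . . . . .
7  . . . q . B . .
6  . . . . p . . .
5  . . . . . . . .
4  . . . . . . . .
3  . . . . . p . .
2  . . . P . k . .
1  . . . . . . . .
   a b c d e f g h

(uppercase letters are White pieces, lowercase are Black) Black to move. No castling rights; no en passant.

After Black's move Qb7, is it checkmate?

yes

After Qb7: white king on a8; in check: yes, from the black queen on b7.
King squares — a7: attacked by Qb7; b7: attacked by Bc8; b8: attacked by Qb7.
White has no legal moves → checkmate.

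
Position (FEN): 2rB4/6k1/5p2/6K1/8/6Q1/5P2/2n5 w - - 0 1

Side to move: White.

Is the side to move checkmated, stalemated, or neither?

neither

White to move; white king on g5.
In check: yes, from the black pawn on f6.
Legal moves for White: Kh5+, Kf5+, Kh4+, Kg4, Kf4+, Bxf6+.
White is in check but has 6 legal moves → neither.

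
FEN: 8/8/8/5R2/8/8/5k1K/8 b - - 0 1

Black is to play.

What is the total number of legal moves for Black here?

Black to move; king on f2.
In check: yes, from the white rook on f5.
Legal moves: Ke3, Ke2, Ke1.
Count: 3.

3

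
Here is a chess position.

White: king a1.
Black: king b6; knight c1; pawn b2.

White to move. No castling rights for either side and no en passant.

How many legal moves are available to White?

White to move; king on a1.
In check: yes, from the black pawn on b2.
Legal moves: Kxb2, Kb1.
Count: 2.

2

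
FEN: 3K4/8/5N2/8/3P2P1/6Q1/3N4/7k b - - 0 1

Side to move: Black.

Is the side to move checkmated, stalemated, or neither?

stalemate

Black to move; black king on h1.
In check: no.
King squares — g1: attacked by Qg3; g2: attacked by Qg3; h2: attacked by Qg3.
Legal moves for Black: none.
Not in check and no legal moves → stalemate.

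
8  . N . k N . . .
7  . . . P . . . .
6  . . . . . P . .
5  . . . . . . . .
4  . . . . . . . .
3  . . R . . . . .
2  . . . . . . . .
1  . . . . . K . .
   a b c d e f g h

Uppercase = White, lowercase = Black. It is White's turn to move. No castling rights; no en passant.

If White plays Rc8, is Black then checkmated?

After Rc8: black king on d8; in check: yes, from the white rook on c8.
King squares — c7: attacked by Rc8; d7: attacked by Nb8; e7: attacked by Pf6; c8: attacked by Pd7; e8: attacked by Pd7.
Black has no legal moves → checkmate.

yes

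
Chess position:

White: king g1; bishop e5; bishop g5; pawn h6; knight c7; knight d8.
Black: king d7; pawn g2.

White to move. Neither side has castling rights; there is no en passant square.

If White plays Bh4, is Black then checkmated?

no

After Bh4: black king on d7; in check: no.
Black is not in check, so this cannot be checkmate.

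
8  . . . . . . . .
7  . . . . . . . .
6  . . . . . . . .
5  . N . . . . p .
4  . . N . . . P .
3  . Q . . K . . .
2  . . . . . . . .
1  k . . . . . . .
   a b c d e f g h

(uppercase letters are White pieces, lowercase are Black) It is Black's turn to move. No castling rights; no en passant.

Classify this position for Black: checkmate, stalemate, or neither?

stalemate

Black to move; black king on a1.
In check: no.
King squares — b1: attacked by Qb3; a2: attacked by Qb3; b2: attacked by Qb3.
Legal moves for Black: none.
Not in check and no legal moves → stalemate.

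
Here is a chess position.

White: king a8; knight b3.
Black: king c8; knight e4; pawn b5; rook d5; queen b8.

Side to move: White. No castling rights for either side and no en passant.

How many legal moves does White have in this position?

0

White to move; king on a8.
In check: yes, from the black queen on b8.
Legal moves: none.
Count: 0.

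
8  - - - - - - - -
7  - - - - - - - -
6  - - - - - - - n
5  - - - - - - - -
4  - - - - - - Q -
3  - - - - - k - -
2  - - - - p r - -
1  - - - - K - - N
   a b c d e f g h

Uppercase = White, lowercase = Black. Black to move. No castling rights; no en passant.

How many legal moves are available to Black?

Black to move; king on f3.
In check: yes, from the white queen on g4.
Legal moves: Kxg4, Ke3, Nxg4.
Count: 3.

3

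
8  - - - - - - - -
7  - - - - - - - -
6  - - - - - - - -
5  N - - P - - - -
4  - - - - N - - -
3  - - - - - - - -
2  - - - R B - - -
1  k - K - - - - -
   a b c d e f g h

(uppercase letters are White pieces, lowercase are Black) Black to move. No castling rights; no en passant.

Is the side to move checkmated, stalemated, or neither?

stalemate

Black to move; black king on a1.
In check: no.
King squares — b1: attacked by Kc1; a2: attacked by Rd2; b2: attacked by Kc1.
Legal moves for Black: none.
Not in check and no legal moves → stalemate.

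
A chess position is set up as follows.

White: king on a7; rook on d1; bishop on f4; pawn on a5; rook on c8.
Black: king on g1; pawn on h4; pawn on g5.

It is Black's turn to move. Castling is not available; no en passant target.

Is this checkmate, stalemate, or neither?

Black to move; black king on g1.
In check: yes, from the white rook on d1.
King squares — f1: attacked by Rd1; h1: attacked by Rd1; f2: available; g2: available; h2: attacked by Bf4.
Legal moves for Black: Kg2, Kf2.
Black is in check but has 2 legal moves → neither.

neither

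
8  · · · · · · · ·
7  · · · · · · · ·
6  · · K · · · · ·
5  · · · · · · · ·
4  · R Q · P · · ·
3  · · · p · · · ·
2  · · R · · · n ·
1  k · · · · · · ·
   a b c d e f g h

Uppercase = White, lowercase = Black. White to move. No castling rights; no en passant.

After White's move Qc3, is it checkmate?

yes

After Qc3: black king on a1; in check: yes, from the white queen on c3.
King squares — b1: attacked by Rb4; a2: attacked by Rc2; b2: attacked by Rc2.
Black has no legal moves → checkmate.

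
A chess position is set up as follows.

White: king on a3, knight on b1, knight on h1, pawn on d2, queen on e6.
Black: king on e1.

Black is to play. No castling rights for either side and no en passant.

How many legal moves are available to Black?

2

Black to move; king on e1.
In check: yes, from the white queen on e6.
Legal moves: Kf1, Kd1.
Count: 2.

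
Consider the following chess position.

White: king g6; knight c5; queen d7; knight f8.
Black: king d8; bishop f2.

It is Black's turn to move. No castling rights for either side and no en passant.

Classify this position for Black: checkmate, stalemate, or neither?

checkmate

Black to move; black king on d8.
In check: yes, from the white queen on d7.
King squares — c7: attacked by Qd7; d7: attacked by Nc5; e7: attacked by Qd7; c8: attacked by Qd7; e8: attacked by Qd7.
Legal moves for Black: none.
In check with no legal moves → checkmate.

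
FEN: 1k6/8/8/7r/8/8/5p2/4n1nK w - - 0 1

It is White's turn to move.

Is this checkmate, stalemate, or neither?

White to move; white king on h1.
In check: yes, from the black rook on h5.
King squares — g1: attacked by Pf2; g2: attacked by Ne1; h2: attacked by Rh5.
Legal moves for White: none.
In check with no legal moves → checkmate.

checkmate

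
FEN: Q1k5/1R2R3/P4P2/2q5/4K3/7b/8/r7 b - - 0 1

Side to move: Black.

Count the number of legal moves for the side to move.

Black to move; king on c8.
In check: yes, from the white queen on a8.
Legal moves: none.
Count: 0.

0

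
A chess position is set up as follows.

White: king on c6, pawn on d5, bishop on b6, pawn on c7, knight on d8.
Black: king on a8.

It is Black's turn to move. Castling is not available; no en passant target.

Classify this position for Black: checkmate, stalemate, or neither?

Black to move; black king on a8.
In check: no.
King squares — a7: attacked by Bb6; b7: attacked by Kc6; b8: attacked by Pc7.
Legal moves for Black: none.
Not in check and no legal moves → stalemate.

stalemate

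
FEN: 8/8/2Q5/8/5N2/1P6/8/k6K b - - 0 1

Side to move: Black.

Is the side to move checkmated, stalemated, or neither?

neither

Black to move; black king on a1.
In check: no.
Legal moves for Black: Kb2, Ka2, Kb1.
Black has 3 legal moves and is not in check → neither.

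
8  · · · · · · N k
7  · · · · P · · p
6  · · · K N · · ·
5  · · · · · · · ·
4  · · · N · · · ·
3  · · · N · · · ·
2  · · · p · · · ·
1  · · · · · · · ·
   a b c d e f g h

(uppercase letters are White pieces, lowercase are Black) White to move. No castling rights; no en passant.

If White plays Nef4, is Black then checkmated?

After Nef4: black king on h8; in check: no.
Black is not in check, so this cannot be checkmate.

no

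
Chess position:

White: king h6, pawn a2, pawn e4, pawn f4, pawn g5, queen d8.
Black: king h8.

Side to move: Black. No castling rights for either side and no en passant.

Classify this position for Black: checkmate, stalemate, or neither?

Black to move; black king on h8.
In check: yes, from the white queen on d8.
King squares — g7: attacked by Kh6; h7: attacked by Kh6; g8: attacked by Qd8.
Legal moves for Black: none.
In check with no legal moves → checkmate.

checkmate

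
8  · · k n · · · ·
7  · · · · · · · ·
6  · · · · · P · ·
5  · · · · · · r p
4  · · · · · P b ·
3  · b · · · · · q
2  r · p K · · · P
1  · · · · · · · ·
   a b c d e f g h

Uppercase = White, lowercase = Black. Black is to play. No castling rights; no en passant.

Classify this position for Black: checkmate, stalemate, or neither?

Black to move; black king on c8.
In check: no.
Legal moves for Black include: Nf7, Nb7, Ne6, Nc6, Kb8, Kd7, Kc7, Kb7, Rg8, Rg7, Rg6, Rf5, Re5, Rd5+, Rc5, Rb5, Rga5, Bd7, ... (list truncated; more exist).
Black has legal moves and is not in check → neither.

neither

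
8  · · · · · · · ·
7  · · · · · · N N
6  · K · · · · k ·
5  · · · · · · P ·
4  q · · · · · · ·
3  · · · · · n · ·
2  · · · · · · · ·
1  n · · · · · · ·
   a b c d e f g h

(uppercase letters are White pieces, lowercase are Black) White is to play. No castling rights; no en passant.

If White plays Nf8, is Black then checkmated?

no

After Nf8: black king on g6; in check: yes, from the white knight on f8.
Black has 3 legal replies: Kxg7, Kf7, Kxg5.
In check but a legal move exists → not checkmate.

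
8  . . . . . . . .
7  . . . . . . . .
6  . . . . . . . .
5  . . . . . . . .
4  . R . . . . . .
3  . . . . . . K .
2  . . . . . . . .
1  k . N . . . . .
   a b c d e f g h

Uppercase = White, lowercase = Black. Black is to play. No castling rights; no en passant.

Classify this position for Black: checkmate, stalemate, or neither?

Black to move; black king on a1.
In check: no.
King squares — b1: attacked by Rb4; a2: attacked by Nc1; b2: attacked by Rb4.
Legal moves for Black: none.
Not in check and no legal moves → stalemate.

stalemate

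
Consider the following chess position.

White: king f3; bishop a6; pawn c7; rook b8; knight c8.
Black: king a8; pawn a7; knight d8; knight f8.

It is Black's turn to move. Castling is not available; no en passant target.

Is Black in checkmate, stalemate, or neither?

Black to move; black king on a8.
In check: yes, from the white rook on b8.
King squares — a7: own pawn; b7: attacked by Ba6; b8: attacked by Pc7.
Legal moves for Black: none.
In check with no legal moves → checkmate.

checkmate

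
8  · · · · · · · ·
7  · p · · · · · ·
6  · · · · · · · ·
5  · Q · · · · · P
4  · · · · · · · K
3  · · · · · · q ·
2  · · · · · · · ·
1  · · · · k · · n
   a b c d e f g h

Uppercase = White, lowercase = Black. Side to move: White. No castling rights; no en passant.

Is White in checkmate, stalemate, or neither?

checkmate

White to move; white king on h4.
In check: yes, from the black queen on g3.
King squares — g3: attacked by Nh1; h3: attacked by Qg3; g4: attacked by Qg3; g5: attacked by Qg3; h5: own pawn.
Legal moves for White: none.
In check with no legal moves → checkmate.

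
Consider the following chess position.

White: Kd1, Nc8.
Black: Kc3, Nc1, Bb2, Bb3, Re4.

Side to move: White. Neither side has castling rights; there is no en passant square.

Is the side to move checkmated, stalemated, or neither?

White to move; white king on d1.
In check: yes, from the black bishop on b3.
King squares — c1: attacked by Bb2; e1: attacked by Re4; c2: attacked by Bb3; d2: attacked by Kc3; e2: attacked by Nc1.
Legal moves for White: none.
In check with no legal moves → checkmate.

checkmate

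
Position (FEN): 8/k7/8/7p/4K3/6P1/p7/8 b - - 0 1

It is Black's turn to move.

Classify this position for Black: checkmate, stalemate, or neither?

Black to move; black king on a7.
In check: no.
Legal moves for Black: Kb8, Ka8, Kb7, Kb6, Ka6, h4, a1=Q, a1=R, a1=B, a1=N.
Black has 10 legal moves and is not in check → neither.

neither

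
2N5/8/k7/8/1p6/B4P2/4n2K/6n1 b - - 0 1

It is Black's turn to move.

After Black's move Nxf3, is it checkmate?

no

After Nxf3: white king on h2; in check: yes, from the black knight on f3.
White has 3 legal replies: Kh3, Kg2, Kh1.
In check but a legal move exists → not checkmate.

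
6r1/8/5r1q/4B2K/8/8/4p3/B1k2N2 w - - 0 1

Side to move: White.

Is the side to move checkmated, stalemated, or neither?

checkmate

White to move; white king on h5.
In check: yes, from the black queen on h6.
King squares — g4: attacked by Rg8; h4: attacked by Qh6; g5: attacked by Qh6; g6: attacked by Rf6; h6: attacked by Rf6.
Legal moves for White: none.
In check with no legal moves → checkmate.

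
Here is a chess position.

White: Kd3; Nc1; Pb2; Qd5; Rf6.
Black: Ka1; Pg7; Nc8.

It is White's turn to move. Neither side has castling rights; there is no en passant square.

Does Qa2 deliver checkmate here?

After Qa2: black king on a1; in check: yes, from the white queen on a2.
King squares — b1: attacked by Qa2; a2: attacked by Nc1; b2: attacked by Qa2.
Black has no legal moves → checkmate.

yes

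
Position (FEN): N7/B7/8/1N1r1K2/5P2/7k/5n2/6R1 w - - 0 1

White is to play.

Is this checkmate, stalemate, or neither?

neither

White to move; white king on f5.
In check: yes, from the black rook on d5.
King squares — e4: attacked by Nf2; f4: own pawn; g4: attacked by Nf2; e5: attacked by Rd5; g5: attacked by Rd5; e6: available; f6: available; g6: available.
Legal moves for White: Kg6, Kf6, Ke6.
White is in check but has 3 legal moves → neither.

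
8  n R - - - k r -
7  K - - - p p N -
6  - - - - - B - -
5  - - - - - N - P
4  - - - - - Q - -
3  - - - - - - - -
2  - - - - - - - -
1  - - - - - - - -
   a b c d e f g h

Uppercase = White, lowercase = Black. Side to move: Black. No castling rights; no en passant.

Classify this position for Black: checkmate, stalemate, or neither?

Black to move; black king on f8.
In check: yes, from the white rook on b8.
King squares — e7: own pawn; f7: own pawn; g7: attacked by Nf5; e8: attacked by Ng7; g8: own rook.
Legal moves for Black: none.
In check with no legal moves → checkmate.

checkmate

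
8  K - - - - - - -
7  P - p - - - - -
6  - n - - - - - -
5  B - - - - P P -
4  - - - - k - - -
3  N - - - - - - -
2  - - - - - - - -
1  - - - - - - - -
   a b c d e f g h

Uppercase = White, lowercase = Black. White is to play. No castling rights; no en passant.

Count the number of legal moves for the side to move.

3

White to move; king on a8.
In check: yes, from the black knight on b6.
Legal moves: Kb8, Kb7, Bxb6.
Count: 3.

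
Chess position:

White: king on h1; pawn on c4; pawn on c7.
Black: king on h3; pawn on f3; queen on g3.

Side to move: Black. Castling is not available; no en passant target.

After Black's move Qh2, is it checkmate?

yes

After Qh2: white king on h1; in check: yes, from the black queen on h2.
King squares — g1: attacked by Qh2; g2: attacked by Qh2; h2: attacked by Kh3.
White has no legal moves → checkmate.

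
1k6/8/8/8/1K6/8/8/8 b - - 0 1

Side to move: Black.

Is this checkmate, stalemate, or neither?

Black to move; black king on b8.
In check: no.
Legal moves for Black: Kc8, Ka8, Kc7, Kb7, Ka7.
Black has 5 legal moves and is not in check → neither.

neither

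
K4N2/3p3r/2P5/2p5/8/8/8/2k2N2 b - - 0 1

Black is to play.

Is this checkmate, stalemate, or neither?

neither

Black to move; black king on c1.
In check: no.
Legal moves for Black: Rh8, Rg7, Rf7, Re7, Rh6, Rh5, Rh4, Rh3, Rh2, Rh1, Kc2, Kb2, Kd1, Kb1, dxc6, d6, c4, d5.
Black has 18 legal moves and is not in check → neither.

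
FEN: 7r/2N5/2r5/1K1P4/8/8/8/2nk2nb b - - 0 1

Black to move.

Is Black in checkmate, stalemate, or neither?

Black to move; black king on d1.
In check: no.
Legal moves for Black include: Rg8, Rf8, Re8, Rd8, Rc8, Rb8+, Ra8, Rh7, Rhh6, Rh5, Rh4, Rh3, Rh2, Rxc7, Rch6, Rg6, Rf6, Re6, ... (list truncated; more exist).
Black has legal moves and is not in check → neither.

neither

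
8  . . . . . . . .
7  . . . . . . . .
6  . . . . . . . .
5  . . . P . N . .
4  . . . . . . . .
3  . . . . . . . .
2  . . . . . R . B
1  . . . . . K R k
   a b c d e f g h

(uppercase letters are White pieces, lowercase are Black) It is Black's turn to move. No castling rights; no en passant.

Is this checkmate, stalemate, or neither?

Black to move; black king on h1.
In check: yes, from the white rook on g1.
King squares — g1: attacked by Kf1; g2: attacked by Kf1; h2: attacked by Rf2.
Legal moves for Black: none.
In check with no legal moves → checkmate.

checkmate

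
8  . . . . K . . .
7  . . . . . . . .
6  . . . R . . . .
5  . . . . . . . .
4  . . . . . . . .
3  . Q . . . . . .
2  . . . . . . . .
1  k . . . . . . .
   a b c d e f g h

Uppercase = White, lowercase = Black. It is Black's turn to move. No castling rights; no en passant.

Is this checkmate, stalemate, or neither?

stalemate

Black to move; black king on a1.
In check: no.
King squares — b1: attacked by Qb3; a2: attacked by Qb3; b2: attacked by Qb3.
Legal moves for Black: none.
Not in check and no legal moves → stalemate.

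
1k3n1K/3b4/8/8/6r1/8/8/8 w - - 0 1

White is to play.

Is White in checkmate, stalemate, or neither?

White to move; white king on h8.
In check: no.
King squares — g7: attacked by Rg4; h7: attacked by Nf8; g8: attacked by Rg4.
Legal moves for White: none.
Not in check and no legal moves → stalemate.

stalemate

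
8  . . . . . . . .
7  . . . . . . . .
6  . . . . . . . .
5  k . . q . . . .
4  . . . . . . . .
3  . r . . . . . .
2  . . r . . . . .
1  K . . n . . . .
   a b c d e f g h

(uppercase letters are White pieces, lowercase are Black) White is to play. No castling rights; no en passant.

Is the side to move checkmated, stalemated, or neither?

White to move; white king on a1.
In check: no.
King squares — b1: attacked by Rb3; a2: attacked by Rc2; b2: attacked by Nd1.
Legal moves for White: none.
Not in check and no legal moves → stalemate.

stalemate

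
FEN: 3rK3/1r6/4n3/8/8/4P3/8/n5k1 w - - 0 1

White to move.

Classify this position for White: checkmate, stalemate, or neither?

White to move; white king on e8.
In check: yes, from the black rook on d8.
King squares — d7: attacked by Rb7; e7: attacked by Rb7; f7: attacked by Rb7; d8: attacked by Ne6; f8: attacked by Ne6.
Legal moves for White: none.
In check with no legal moves → checkmate.

checkmate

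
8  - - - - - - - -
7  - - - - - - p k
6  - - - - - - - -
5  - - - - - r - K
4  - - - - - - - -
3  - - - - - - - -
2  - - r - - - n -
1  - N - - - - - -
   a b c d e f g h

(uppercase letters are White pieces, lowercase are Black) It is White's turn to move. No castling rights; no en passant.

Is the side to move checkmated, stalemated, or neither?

neither

White to move; white king on h5.
In check: yes, from the black rook on f5.
Legal moves for White: Kg4.
White is in check but has 1 legal move → neither.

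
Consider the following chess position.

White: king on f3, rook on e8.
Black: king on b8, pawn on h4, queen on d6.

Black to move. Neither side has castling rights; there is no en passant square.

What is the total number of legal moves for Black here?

4

Black to move; king on b8.
In check: yes, from the white rook on e8.
Legal moves: Kc7, Kb7, Ka7, Qd8.
Count: 4.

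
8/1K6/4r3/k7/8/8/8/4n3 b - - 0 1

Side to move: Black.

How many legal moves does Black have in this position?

Black to move; king on a5.
In check: no.
Legal moves: Re8, Re7+, Rh6, Rg6, Rf6, Rd6, Rc6, Rb6+, Ra6, Re5, Re4, Re3, Re2, Kb5, Kb4, Ka4, Nf3, Nd3, Ng2, Nc2.
Count: 20.

20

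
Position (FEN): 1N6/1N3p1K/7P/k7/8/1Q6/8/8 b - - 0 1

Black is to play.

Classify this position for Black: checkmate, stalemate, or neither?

Black to move; black king on a5.
In check: yes, from the white knight on b7.
King squares — a4: attacked by Qb3; b4: attacked by Qb3; b5: attacked by Qb3; a6: attacked by Nb8; b6: attacked by Qb3.
Legal moves for Black: none.
In check with no legal moves → checkmate.

checkmate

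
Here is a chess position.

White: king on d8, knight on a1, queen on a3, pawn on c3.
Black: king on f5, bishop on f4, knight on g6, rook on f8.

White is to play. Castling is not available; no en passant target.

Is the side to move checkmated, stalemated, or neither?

neither

White to move; white king on d8.
In check: yes, from the black rook on f8.
Legal moves for White: Kd7, Qxf8+.
White is in check but has 2 legal moves → neither.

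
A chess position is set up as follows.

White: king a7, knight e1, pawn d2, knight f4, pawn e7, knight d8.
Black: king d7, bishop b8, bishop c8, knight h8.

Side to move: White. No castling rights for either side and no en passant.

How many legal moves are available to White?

3

White to move; king on a7.
In check: yes, from the black bishop on b8.
Legal moves: Kxb8, Ka8, Kb6.
Count: 3.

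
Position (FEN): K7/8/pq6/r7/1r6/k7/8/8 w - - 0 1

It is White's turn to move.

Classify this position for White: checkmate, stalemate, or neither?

White to move; white king on a8.
In check: no.
King squares — a7: attacked by Qb6; b7: attacked by Qb6; b8: attacked by Qb6.
Legal moves for White: none.
Not in check and no legal moves → stalemate.

stalemate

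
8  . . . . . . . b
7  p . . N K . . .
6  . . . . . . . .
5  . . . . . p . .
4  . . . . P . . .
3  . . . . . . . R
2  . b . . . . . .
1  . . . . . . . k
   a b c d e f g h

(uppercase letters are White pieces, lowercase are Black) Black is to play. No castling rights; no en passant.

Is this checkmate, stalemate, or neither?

Black to move; black king on h1.
In check: yes, from the white rook on h3.
King squares — g1: available; g2: available; h2: attacked by Rh3.
Legal moves for Black: Kg2, Kg1.
Black is in check but has 2 legal moves → neither.

neither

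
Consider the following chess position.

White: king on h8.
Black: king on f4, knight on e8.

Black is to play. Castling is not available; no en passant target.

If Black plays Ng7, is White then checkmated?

After Ng7: white king on h8; in check: no.
White is not in check, so this cannot be checkmate.

no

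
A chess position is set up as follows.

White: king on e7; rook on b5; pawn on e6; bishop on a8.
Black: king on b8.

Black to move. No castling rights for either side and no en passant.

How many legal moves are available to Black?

4

Black to move; king on b8.
In check: yes, from the white rook on b5.
Legal moves: Kc8, Kxa8, Kc7, Ka7.
Count: 4.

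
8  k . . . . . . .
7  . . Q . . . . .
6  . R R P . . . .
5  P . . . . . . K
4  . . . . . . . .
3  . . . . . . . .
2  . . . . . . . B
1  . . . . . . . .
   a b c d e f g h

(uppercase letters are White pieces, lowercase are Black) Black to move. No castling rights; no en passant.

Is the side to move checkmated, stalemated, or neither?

Black to move; black king on a8.
In check: no.
King squares — a7: attacked by Qc7; b7: attacked by Rb6; b8: attacked by Rb6.
Legal moves for Black: none.
Not in check and no legal moves → stalemate.

stalemate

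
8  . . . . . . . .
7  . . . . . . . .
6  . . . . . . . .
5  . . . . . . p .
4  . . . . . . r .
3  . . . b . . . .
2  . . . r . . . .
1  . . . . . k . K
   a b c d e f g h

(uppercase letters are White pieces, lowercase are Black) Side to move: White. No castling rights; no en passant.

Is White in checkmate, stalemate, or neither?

White to move; white king on h1.
In check: no.
King squares — g1: attacked by Kf1; g2: attacked by Kf1; h2: attacked by Rd2.
Legal moves for White: none.
Not in check and no legal moves → stalemate.

stalemate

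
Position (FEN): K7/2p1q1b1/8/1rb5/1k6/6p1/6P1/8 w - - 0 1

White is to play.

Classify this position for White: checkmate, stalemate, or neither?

White to move; white king on a8.
In check: no.
King squares — a7: attacked by Bc5; b7: attacked by Rb5; b8: attacked by Rb5.
Legal moves for White: none.
Not in check and no legal moves → stalemate.

stalemate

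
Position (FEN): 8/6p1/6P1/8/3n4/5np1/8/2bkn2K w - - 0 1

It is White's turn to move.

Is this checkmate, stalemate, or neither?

White to move; white king on h1.
In check: no.
King squares — g1: attacked by Nf3; g2: attacked by Ne1; h2: attacked by Nf3.
Legal moves for White: none.
Not in check and no legal moves → stalemate.

stalemate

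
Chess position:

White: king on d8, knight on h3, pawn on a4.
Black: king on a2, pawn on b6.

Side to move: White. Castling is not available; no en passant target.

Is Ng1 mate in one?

After Ng1: black king on a2; in check: no.
Black is not in check, so this cannot be checkmate.

no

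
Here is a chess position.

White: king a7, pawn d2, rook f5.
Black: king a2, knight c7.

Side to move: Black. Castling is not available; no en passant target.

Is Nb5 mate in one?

After Nb5: white king on a7; in check: yes, from the black knight on b5.
White has 6 legal replies: Kb8, Ka8, Kb7, Kb6, Ka6, Rxb5.
In check but a legal move exists → not checkmate.

no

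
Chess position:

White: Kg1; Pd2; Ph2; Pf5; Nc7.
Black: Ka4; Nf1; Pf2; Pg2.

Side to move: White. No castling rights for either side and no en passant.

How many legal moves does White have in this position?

2

White to move; king on g1.
In check: yes, from the black pawn on f2.
Legal moves: Kxg2, Kxf2.
Count: 2.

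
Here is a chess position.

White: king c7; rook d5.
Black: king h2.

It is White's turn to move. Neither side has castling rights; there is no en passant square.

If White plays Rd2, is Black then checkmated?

no

After Rd2: black king on h2; in check: yes, from the white rook on d2.
Black has 4 legal replies: Kh3, Kg3, Kh1, Kg1.
In check but a legal move exists → not checkmate.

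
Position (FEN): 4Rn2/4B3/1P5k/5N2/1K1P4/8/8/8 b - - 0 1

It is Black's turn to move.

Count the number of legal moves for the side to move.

3

Black to move; king on h6.
In check: yes, from the white knight on f5.
Legal moves: Kh7, Kg6, Kh5.
Count: 3.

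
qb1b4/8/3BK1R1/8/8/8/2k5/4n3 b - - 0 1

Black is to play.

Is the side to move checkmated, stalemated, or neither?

neither

Black to move; black king on c2.
In check: no.
Legal moves for Black include: Be7, Bdc7, Bf6, Bb6, Bg5, Ba5, Bh4, Bbc7, Ba7, Bxd6, Qb7, Qa7, Qc6, Qa6, Qd5+, Qa5, Qe4+, Qa4, ... (list truncated; more exist).
Black has legal moves and is not in check → neither.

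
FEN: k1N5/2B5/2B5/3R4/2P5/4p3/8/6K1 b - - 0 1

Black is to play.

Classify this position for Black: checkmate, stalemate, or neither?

Black to move; black king on a8.
In check: yes, from the white bishop on c6.
King squares — a7: attacked by Nc8; b7: attacked by Bc6; b8: attacked by Bc7.
Legal moves for Black: none.
In check with no legal moves → checkmate.

checkmate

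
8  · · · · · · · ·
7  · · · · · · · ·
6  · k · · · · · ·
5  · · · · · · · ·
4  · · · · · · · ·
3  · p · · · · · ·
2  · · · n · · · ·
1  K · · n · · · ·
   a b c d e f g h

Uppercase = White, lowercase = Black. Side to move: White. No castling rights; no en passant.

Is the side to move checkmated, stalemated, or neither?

stalemate

White to move; white king on a1.
In check: no.
King squares — b1: attacked by Nd2; a2: attacked by Pb3; b2: attacked by Nd1.
Legal moves for White: none.
Not in check and no legal moves → stalemate.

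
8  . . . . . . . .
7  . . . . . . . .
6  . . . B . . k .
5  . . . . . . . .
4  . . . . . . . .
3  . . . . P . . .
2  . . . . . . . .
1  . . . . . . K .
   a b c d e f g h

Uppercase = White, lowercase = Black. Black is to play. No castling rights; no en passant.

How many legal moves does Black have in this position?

8

Black to move; king on g6.
In check: no.
Legal moves: Kh7, Kg7, Kf7, Kh6, Kf6, Kh5, Kg5, Kf5.
Count: 8.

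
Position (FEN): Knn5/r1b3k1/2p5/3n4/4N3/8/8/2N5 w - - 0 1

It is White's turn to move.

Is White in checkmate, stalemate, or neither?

White to move; white king on a8.
In check: yes, from the black rook on a7.
King squares — a7: attacked by Nc8; b7: attacked by Ra7; b8: attacked by Bc7.
Legal moves for White: none.
In check with no legal moves → checkmate.

checkmate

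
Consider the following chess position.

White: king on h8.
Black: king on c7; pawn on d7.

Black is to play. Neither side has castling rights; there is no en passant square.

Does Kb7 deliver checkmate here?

After Kb7: white king on h8; in check: no.
White is not in check, so this cannot be checkmate.

no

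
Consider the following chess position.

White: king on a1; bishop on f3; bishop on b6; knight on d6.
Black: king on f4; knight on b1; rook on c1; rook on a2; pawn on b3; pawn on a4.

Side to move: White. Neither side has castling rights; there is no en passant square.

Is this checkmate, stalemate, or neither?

White to move; white king on a1.
In check: yes, from the black rook on a2.
King squares — b1: attacked by Rc1; a2: attacked by Pb3; b2: attacked by Ra2.
Legal moves for White: none.
In check with no legal moves → checkmate.

checkmate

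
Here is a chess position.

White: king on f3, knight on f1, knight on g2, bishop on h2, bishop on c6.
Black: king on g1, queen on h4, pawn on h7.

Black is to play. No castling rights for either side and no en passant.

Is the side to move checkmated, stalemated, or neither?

neither

Black to move; black king on g1.
In check: yes, from the white bishop on h2.
King squares — f1: available; h1: available; f2: attacked by Kf3; g2: attacked by Kf3; h2: attacked by Nf1.
Legal moves for Black: Kh1, Kxf1, Qxh2.
Black is in check but has 3 legal moves → neither.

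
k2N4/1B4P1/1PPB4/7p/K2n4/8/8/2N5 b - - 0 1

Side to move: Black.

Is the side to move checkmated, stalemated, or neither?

checkmate

Black to move; black king on a8.
In check: yes, from the white bishop on b7.
King squares — a7: attacked by Pb6; b7: attacked by Pc6; b8: attacked by Bd6.
Legal moves for Black: none.
In check with no legal moves → checkmate.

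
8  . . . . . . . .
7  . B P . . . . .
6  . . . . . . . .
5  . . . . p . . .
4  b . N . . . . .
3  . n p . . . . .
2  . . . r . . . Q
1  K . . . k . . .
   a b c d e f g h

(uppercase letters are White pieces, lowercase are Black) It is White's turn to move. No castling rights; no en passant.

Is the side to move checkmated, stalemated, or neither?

neither

White to move; white king on a1.
In check: yes, from the black knight on b3.
King squares — b1: available; a2: attacked by Rd2; b2: attacked by Rd2.
Legal moves for White: Kb1.
White is in check but has 1 legal move → neither.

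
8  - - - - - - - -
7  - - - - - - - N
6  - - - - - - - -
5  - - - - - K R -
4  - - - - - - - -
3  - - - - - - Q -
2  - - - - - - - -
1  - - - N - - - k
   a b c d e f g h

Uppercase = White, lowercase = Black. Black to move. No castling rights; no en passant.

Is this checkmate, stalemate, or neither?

stalemate

Black to move; black king on h1.
In check: no.
King squares — g1: attacked by Qg3; g2: attacked by Qg3; h2: attacked by Qg3.
Legal moves for Black: none.
Not in check and no legal moves → stalemate.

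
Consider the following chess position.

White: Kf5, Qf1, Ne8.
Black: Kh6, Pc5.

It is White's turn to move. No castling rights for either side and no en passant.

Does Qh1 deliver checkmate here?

yes

After Qh1: black king on h6; in check: yes, from the white queen on h1.
King squares — g5: attacked by Kf5; h5: attacked by Qh1; g6: attacked by Kf5; g7: attacked by Ne8; h7: attacked by Qh1.
Black has no legal moves → checkmate.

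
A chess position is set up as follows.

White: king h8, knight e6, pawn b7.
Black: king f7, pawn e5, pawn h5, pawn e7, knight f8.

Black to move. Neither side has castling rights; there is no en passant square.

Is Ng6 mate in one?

After Ng6: white king on h8; in check: yes, from the black knight on g6.
White has 1 legal reply: Kh7.
In check but a legal move exists → not checkmate.

no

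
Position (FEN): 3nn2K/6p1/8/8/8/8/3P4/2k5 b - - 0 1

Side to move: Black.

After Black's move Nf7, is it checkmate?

no

After Nf7: white king on h8; in check: yes, from the black knight on f7.
White has 2 legal replies: Kg8, Kh7.
In check but a legal move exists → not checkmate.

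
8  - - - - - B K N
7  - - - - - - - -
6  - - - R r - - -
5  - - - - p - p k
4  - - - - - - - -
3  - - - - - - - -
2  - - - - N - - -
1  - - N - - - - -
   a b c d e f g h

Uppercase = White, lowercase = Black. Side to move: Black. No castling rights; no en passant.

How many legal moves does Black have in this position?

10

Black to move; king on h5.
In check: no.
Legal moves: Re8, Re7, Rh6, Rg6+, Rf6, Rxd6, Kh4, Kg4, g4, e4.
Count: 10.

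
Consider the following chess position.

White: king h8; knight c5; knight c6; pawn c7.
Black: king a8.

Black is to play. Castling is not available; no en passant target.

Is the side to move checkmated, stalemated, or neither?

Black to move; black king on a8.
In check: no.
King squares — a7: attacked by Nc6; b7: attacked by Nc5; b8: attacked by Nc6.
Legal moves for Black: none.
Not in check and no legal moves → stalemate.

stalemate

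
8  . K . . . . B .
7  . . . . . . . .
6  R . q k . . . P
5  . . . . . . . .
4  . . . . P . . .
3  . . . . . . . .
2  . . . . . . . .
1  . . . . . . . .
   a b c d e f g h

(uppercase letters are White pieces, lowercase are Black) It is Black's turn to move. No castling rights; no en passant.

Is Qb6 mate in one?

no

After Qb6: white king on b8; in check: yes, from the black queen on b6.
White has 3 legal replies: Kc8, Ka8, Rxb6+.
In check but a legal move exists → not checkmate.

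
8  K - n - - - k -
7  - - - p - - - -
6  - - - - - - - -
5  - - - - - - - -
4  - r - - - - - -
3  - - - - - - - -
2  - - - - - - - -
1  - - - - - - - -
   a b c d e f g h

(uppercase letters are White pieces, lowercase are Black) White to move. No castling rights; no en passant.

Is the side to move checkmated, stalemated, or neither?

White to move; white king on a8.
In check: no.
King squares — a7: attacked by Nc8; b7: attacked by Rb4; b8: attacked by Rb4.
Legal moves for White: none.
Not in check and no legal moves → stalemate.

stalemate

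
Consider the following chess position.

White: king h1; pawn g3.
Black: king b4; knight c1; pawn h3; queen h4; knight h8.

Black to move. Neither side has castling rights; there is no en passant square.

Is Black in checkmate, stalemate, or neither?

neither

Black to move; black king on b4.
In check: no.
Legal moves for Black include: Nf7, Ng6, Qd8, Qh7, Qe7, Qh6, Qf6, Qh5, Qg5, Qg4, Qf4, Qe4+, Qd4, Qc4, Qxg3, Kc5, Kb5, Ka5, ... (list truncated; more exist).
Black has legal moves and is not in check → neither.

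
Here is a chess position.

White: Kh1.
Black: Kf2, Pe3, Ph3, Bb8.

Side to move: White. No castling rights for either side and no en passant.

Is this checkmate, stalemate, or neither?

White to move; white king on h1.
In check: no.
King squares — g1: attacked by Kf2; g2: attacked by Kf2; h2: attacked by Bb8.
Legal moves for White: none.
Not in check and no legal moves → stalemate.

stalemate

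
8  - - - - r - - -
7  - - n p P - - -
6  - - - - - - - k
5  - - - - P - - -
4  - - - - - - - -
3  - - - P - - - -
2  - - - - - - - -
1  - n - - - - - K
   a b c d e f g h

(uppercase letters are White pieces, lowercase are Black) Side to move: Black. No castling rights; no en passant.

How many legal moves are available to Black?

23

Black to move; king on h6.
In check: no.
Legal moves: Rh8, Rg8, Rf8, Rd8, Rc8, Rb8, Ra8, Rxe7, Na8, Ne6, Na6, Nd5, Nb5, Kh7, Kg7, Kg6, Kh5, Kg5, Nc3, Na3, Nd2, d6, d5.
Count: 23.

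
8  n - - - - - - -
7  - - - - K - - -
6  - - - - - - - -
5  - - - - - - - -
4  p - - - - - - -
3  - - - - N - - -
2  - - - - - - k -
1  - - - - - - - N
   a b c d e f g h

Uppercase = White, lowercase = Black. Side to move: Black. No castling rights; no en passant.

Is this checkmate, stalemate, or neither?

neither

Black to move; black king on g2.
In check: yes, from the white knight on e3.
King squares — f1: attacked by Ne3; g1: available; h1: available; f2: attacked by Nh1; h2: available; f3: available; g3: attacked by Nh1; h3: available.
Legal moves for Black: Kh3, Kf3, Kh2, Kxh1, Kg1.
Black is in check but has 5 legal moves → neither.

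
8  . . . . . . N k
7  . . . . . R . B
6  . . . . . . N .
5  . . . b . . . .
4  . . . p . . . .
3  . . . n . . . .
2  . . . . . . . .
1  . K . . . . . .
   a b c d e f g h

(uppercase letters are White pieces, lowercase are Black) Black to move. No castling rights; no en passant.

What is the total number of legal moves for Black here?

0

Black to move; king on h8.
In check: yes, from the white knight on g6.
Legal moves: none.
Count: 0.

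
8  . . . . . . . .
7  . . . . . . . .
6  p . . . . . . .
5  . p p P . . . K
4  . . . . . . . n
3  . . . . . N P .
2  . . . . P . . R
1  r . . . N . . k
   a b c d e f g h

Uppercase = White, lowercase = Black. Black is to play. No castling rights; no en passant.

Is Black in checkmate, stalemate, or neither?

Black to move; black king on h1.
In check: yes, from the white rook on h2.
King squares — g1: attacked by Nf3; g2: attacked by Ne1; h2: attacked by Nf3.
Legal moves for Black: none.
In check with no legal moves → checkmate.

checkmate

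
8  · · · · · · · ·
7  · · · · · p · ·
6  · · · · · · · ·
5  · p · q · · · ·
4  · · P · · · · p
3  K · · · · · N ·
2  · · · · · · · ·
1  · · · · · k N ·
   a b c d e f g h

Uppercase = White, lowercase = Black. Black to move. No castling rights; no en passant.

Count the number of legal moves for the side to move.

5

Black to move; king on f1.
In check: yes, from the white knight on g3.
Legal moves: Kg2, Kf2, Kxg1, Ke1, hxg3.
Count: 5.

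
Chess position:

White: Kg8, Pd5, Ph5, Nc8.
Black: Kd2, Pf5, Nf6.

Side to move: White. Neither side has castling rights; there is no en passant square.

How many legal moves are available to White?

4

White to move; king on g8.
In check: yes, from the black knight on f6.
Legal moves: Kh8, Kf8, Kg7, Kf7.
Count: 4.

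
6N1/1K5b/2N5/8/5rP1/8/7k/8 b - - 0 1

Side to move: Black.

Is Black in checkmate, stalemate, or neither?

Black to move; black king on h2.
In check: no.
Legal moves for Black include: Bxg8, Bg6, Bf5, Be4, Bd3, Bc2, Bb1, Rf8, Rf7+, Rf6, Rf5, Rxg4, Re4, Rd4, Rc4, Rb4+, Ra4, Rf3, ... (list truncated; more exist).
Black has legal moves and is not in check → neither.

neither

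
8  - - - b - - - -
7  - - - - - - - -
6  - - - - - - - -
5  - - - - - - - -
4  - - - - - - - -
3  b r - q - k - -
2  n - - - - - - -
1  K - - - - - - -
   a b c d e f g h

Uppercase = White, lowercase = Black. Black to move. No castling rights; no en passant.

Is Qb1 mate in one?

After Qb1: white king on a1; in check: yes, from the black queen on b1.
King squares — b1: attacked by Rb3; a2: attacked by Qb1; b2: attacked by Qb1.
White has no legal moves → checkmate.

yes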